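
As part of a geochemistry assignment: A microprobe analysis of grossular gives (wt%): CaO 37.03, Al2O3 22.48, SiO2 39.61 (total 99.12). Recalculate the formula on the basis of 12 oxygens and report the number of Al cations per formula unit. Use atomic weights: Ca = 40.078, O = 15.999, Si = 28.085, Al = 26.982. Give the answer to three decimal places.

CaO (M=56.077): mol = 0.66034; Ca = 0.66034, O = 0.66034.
Al2O3 (M=101.961): mol = 0.22048; Al = 0.44096, O = 0.66144.
SiO2 (M=60.083): mol = 0.65925; Si = 0.65925, O = 1.31850.
ΣO = 2.64028; factor = 12/ΣO = 4.54497.
Al apfu = 0.44096 × 4.54497 = 2.004.

2.004 Al apfu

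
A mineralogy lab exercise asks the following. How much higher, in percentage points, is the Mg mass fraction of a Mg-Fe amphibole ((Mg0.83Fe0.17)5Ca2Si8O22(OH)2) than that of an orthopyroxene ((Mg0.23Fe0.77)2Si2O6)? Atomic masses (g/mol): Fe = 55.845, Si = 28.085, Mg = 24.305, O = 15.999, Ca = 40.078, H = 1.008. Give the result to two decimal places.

7.54 percentage points

First mineral: 100.866 g Mg in 839.162 g formula = 12.02 wt% Mg.
Second mineral: 11.180 g Mg in 249.346 g formula = 4.48 wt% Mg.
12.02% − 4.48% gives a difference of 7.54 percentage points.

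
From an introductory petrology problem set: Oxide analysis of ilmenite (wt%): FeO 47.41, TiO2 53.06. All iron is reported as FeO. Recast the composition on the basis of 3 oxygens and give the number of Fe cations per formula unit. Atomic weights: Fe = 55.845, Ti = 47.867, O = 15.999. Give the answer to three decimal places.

0.996 Fe apfu

47.41 wt% FeO ÷ 71.844 g/mol = 0.65990 mol, giving 0.65990 Fe and 0.65990 O.
53.06 wt% TiO2 ÷ 79.865 g/mol = 0.66437 mol, giving 0.66437 Ti and 1.32874 O.
Oxygen sums to 1.98864; scaling by 3/1.98864 = 1.50857 puts the formula on 3 O.
Fe: 0.65990 × 1.50857 = 0.996 atoms per formula unit.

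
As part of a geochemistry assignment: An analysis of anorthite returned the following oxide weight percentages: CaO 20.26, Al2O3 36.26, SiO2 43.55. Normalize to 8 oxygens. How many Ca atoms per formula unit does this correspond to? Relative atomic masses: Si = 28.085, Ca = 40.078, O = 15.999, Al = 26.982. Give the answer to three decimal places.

CaO (M=56.077): mol = 0.36129; Ca = 0.36129, O = 0.36129.
Al2O3 (M=101.961): mol = 0.35563; Al = 0.71126, O = 1.06689.
SiO2 (M=60.083): mol = 0.72483; Si = 0.72483, O = 1.44966.
ΣO = 2.87784; factor = 8/ΣO = 2.77986.
Ca apfu = 0.36129 × 2.77986 = 1.004.

1.004 Ca apfu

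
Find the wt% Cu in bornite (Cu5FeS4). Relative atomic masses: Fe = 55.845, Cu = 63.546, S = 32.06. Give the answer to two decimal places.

63.32 wt%

Formula mass = 5*63.546 + 1*55.845 + 4*32.06 = 501.815 g/mol, of which 317.730 g is Cu.
So Cu makes up 317.730/501.815 = 0.6332 of the mass, i.e. 63.32%.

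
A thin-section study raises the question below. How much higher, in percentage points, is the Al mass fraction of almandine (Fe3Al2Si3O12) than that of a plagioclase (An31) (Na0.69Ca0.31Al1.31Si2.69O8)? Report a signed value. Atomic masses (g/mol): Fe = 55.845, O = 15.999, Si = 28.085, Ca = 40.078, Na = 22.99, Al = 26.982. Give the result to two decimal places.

-2.39 percentage points

Al in Fe3Al2Si3O12: molar mass 497.742 g/mol; 2×26.982 = 53.964 g → 10.84 wt%.
Al in Na0.69Ca0.31Al1.31Si2.69O8: molar mass 267.174 g/mol; 1.31×26.982 = 35.346 g → 13.23 wt%.
Difference = 10.84 − 13.23 = -2.39 percentage points.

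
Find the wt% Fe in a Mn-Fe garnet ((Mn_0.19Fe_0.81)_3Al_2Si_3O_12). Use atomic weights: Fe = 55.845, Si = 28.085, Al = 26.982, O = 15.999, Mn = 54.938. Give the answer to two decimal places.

27.29 weight percent

Molar mass of (Mn_0.19Fe_0.81)_3Al_2Si_3O_12: 0.57×54.938 + 2.43×55.845 + 2×26.982 + 3×28.085 + 12×15.999 = 497.225 g/mol.
Mass of Fe per formula unit: 2.43 × 55.845 = 135.703 g.
Weight fraction Fe = 135.703 / 497.225 = 0.2729.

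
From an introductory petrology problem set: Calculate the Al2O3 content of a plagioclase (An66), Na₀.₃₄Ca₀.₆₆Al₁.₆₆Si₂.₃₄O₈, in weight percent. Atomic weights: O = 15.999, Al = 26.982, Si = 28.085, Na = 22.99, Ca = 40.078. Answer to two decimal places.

31.03 wt%

Formula mass = 272.769 g/mol.
1.66 Al → 0.8300 mol Al2O3 per formula unit; M(Al2O3) = 101.961, so Al2O3 mass = 84.628 g.
84.628/272.769 × 100 = 31.03 wt%.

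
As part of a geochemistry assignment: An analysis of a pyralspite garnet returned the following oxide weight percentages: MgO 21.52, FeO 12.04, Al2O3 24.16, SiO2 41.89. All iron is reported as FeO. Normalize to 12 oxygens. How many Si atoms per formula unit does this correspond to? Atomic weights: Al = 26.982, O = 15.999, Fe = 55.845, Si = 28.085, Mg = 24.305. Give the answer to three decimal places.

2.981 Si apfu

MgO: 21.52/40.304 = 0.53394 mol → 0.53394 mol Mg, 0.53394 mol O.
FeO: 12.04/71.844 = 0.16759 mol → 0.16759 mol Fe, 0.16759 mol O.
Al2O3: 24.16/101.961 = 0.23695 mol → 0.47390 mol Al, 0.71085 mol O.
SiO2: 41.89/60.083 = 0.69720 mol → 0.69720 mol Si, 1.39440 mol O.
Total oxygen = 2.80678 mol. Normalization factor = 12/2.80678 = 4.27536.
Si per 12 O = 0.69720 × 4.27536 = 2.981.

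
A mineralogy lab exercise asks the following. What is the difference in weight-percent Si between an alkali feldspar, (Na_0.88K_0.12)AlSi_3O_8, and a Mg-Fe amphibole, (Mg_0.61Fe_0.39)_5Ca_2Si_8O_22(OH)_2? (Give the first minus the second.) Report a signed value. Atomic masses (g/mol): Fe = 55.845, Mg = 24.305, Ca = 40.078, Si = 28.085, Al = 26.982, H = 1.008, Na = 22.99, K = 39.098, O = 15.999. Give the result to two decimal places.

6.19 percentage points

M((Na_0.88K_0.12)AlSi_3O_8) = 264.152 g/mol, so wt% Si = 84.255/264.152 × 100 = 31.90%.
M((Mg_0.61Fe_0.39)_5Ca_2Si_8O_22(OH)_2) = 873.856 g/mol, so wt% Si = 224.680/873.856 × 100 = 25.71%.
31.90 − 25.71 = 6.19 pp.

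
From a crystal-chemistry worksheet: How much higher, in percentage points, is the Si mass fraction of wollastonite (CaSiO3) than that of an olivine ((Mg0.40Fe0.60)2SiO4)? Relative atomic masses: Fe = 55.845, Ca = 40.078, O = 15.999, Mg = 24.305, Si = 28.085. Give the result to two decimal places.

8.45 percentage points

Si in CaSiO3: molar mass 116.160 g/mol; 1×28.085 = 28.085 g → 24.18 wt%.
Si in (Mg0.40Fe0.60)2SiO4: molar mass 178.539 g/mol; 1×28.085 = 28.085 g → 15.73 wt%.
Difference = 24.18 − 15.73 = 8.45 percentage points.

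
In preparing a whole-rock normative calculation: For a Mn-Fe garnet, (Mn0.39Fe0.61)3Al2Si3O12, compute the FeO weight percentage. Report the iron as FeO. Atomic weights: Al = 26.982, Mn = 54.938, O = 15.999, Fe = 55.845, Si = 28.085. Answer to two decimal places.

26.47 wt%

Molar mass of (Mn0.39Fe0.61)3Al2Si3O12 = 1.17×54.938 + 1.83×55.845 + 2×26.982 + 3×28.085 + 12×15.999 = 496.681 g/mol.
Each formula unit contains 1.83 Fe, equivalent to 1.83/1 = 1.8300 mol FeO.
M(FeO) = 1×55.845 + 1×15.999 = 71.844 g/mol.
Mass of FeO per formula unit = 1.8300 × 71.844 = 131.475 g.
FeO wt% = 131.475 / 496.681 × 100 = 26.47%.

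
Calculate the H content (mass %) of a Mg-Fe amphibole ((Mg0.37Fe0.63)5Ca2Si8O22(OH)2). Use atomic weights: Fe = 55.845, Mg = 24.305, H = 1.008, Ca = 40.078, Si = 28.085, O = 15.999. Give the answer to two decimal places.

Formula mass = 1.85×24.305 + 3.15×55.845 + 2×40.078 + 8×28.085 + 24×15.999 + 2×1.008 = 911.704 g/mol, of which 2.016 g is H.
So H makes up 2.016/911.704 = 0.0022 of the mass, i.e. 0.22%.

0.22 mass %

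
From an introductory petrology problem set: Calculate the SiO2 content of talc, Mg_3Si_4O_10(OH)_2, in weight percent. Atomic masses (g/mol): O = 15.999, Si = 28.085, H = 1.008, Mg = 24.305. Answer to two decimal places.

63.37 wt%

Formula mass = 379.259 g/mol.
4 Si → 4.0000 mol SiO2 per formula unit; M(SiO2) = 60.083, so SiO2 mass = 240.332 g.
240.332/379.259 × 100 = 63.37 wt%.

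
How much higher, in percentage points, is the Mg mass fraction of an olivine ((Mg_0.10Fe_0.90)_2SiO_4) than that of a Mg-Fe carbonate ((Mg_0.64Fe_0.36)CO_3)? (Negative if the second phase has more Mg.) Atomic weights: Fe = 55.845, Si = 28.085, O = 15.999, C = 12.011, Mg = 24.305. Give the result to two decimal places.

Mg in (Mg_0.10Fe_0.90)_2SiO_4: molar mass 197.463 g/mol; 0.20×24.305 = 4.861 g → 2.46 wt%.
Mg in (Mg_0.64Fe_0.36)CO_3: molar mass 95.667 g/mol; 0.64×24.305 = 15.555 g → 16.26 wt%.
Difference = 2.46 − 16.26 = -13.80 percentage points.

-13.80 percentage points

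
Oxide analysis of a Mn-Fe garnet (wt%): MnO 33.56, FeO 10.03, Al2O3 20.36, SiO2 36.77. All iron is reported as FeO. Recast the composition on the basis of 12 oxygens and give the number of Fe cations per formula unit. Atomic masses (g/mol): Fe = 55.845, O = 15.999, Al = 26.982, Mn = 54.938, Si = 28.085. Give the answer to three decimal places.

MnO: 33.56/70.937 = 0.47310 mol → 0.47310 mol Mn, 0.47310 mol O.
FeO: 10.03/71.844 = 0.13961 mol → 0.13961 mol Fe, 0.13961 mol O.
Al2O3: 20.36/101.961 = 0.19968 mol → 0.39936 mol Al, 0.59904 mol O.
SiO2: 36.77/60.083 = 0.61199 mol → 0.61199 mol Si, 1.22398 mol O.
Total oxygen = 2.43573 mol. Normalization factor = 12/2.43573 = 4.92665.
Fe per 12 O = 0.13961 × 4.92665 = 0.688.

0.688 Fe apfu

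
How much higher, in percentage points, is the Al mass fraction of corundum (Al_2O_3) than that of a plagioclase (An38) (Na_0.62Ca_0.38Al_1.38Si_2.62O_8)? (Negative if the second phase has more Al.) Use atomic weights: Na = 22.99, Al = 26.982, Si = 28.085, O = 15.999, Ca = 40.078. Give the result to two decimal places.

39.05 percentage points

First mineral: 53.964 g Al in 101.961 g formula = 52.93 wt% Al.
Second mineral: 37.235 g Al in 268.293 g formula = 13.88 wt% Al.
52.93% − 13.88% gives a difference of 39.05 percentage points.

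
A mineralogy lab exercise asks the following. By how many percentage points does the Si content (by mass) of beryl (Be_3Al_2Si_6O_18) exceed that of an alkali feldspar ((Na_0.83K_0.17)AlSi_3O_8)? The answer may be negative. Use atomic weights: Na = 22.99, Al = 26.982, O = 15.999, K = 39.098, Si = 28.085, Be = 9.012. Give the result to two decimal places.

M(Be_3Al_2Si_6O_18) = 537.492 g/mol, so wt% Si = 168.510/537.492 × 100 = 31.35%.
M((Na_0.83K_0.17)AlSi_3O_8) = 264.957 g/mol, so wt% Si = 84.255/264.957 × 100 = 31.80%.
31.35 − 31.80 = -0.45 pp.

-0.45 percentage points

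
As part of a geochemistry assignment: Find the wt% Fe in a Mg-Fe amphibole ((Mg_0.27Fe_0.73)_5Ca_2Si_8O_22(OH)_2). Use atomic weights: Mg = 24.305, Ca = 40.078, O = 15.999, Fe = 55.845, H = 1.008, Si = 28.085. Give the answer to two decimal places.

21.98 wt%

Molar mass of (Mg_0.27Fe_0.73)_5Ca_2Si_8O_22(OH)_2: 1.35·24.305 + 3.65·55.845 + 2·40.078 + 8·28.085 + 24·15.999 + 2·1.008 = 927.474 g/mol.
Mass of Fe per formula unit: 3.65 × 55.845 = 203.834 g.
Weight fraction Fe = 203.834 / 927.474 = 0.2198.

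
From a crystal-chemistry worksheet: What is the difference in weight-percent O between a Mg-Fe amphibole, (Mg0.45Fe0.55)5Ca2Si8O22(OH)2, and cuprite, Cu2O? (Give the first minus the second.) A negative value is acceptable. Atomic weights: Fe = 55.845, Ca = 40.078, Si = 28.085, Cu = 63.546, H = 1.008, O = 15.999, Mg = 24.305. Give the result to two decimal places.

O in (Mg0.45Fe0.55)5Ca2Si8O22(OH)2: molar mass 899.088 g/mol; 24×15.999 = 383.976 g → 42.71 wt%.
O in Cu2O: molar mass 143.091 g/mol; 1×15.999 = 15.999 g → 11.18 wt%.
Difference = 42.71 − 11.18 = 31.53 percentage points.

31.53 percentage points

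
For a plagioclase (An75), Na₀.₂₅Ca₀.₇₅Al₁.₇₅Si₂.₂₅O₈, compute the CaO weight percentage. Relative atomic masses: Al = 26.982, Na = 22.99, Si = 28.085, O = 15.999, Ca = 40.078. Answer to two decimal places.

15.34 wt%

Formula mass = 274.208 g/mol.
0.75 Ca → 0.7500 mol CaO per formula unit; M(CaO) = 56.077, so CaO mass = 42.058 g.
42.058/274.208 × 100 = 15.34 wt%.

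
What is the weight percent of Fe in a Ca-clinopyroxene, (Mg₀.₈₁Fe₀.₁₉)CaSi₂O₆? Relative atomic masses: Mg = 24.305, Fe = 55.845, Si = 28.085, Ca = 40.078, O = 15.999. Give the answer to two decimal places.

4.77 weight percent

Molar mass of (Mg₀.₈₁Fe₀.₁₉)CaSi₂O₆: 0.81*24.305 + 0.19*55.845 + 1*40.078 + 2*28.085 + 6*15.999 = 222.540 g/mol.
Mass of Fe per formula unit: 0.19 × 55.845 = 10.611 g.
Weight fraction Fe = 10.611 / 222.540 = 0.0477.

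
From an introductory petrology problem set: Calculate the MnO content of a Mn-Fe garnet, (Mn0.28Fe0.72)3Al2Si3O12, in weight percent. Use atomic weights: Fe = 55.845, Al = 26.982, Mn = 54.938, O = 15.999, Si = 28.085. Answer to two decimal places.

11.99 wt%

Formula mass = 496.980 g/mol.
0.84 Mn → 0.8400 mol MnO per formula unit; M(MnO) = 70.937, so MnO mass = 59.587 g.
59.587/496.980 × 100 = 11.99 wt%.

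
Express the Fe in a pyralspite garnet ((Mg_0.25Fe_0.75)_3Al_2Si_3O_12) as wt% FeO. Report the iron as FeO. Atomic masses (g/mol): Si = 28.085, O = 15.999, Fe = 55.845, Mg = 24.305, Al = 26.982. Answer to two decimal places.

34.10 wt%

Molar mass of (Mg_0.25Fe_0.75)_3Al_2Si_3O_12 = 0.75*24.305 + 2.25*55.845 + 2*26.982 + 3*28.085 + 12*15.999 = 474.087 g/mol.
Each formula unit contains 2.25 Fe, equivalent to 2.25/1 = 2.2500 mol FeO.
M(FeO) = 1×55.845 + 1×15.999 = 71.844 g/mol.
Mass of FeO per formula unit = 2.2500 × 71.844 = 161.649 g.
FeO wt% = 161.649 / 474.087 × 100 = 34.10%.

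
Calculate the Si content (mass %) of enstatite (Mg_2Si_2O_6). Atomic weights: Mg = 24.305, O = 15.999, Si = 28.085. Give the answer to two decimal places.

Formula mass = 2×24.305 + 2×28.085 + 6×15.999 = 200.774 g/mol, of which 56.170 g is Si.
So Si makes up 56.170/200.774 = 0.2798 of the mass, i.e. 27.98%.

27.98 mass %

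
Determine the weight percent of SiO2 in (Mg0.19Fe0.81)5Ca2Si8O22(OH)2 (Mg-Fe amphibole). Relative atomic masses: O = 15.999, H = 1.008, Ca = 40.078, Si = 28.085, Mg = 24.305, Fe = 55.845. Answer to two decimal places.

51.13 wt%

Formula mass = 940.090 g/mol.
8 Si → 8.0000 mol SiO2 per formula unit; M(SiO2) = 60.083, so SiO2 mass = 480.664 g.
480.664/940.090 × 100 = 51.13 wt%.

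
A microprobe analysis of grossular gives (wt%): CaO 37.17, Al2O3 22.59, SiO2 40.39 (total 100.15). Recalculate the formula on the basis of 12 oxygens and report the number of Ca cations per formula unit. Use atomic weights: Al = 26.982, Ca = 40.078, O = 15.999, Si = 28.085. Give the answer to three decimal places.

2.977 Ca apfu

37.17 wt% CaO ÷ 56.077 g/mol = 0.66284 mol, giving 0.66284 Ca and 0.66284 O.
22.59 wt% Al2O3 ÷ 101.961 g/mol = 0.22156 mol, giving 0.44312 Al and 0.66468 O.
40.39 wt% SiO2 ÷ 60.083 g/mol = 0.67224 mol, giving 0.67224 Si and 1.34448 O.
Oxygen sums to 2.67200; scaling by 12/2.67200 = 4.49102 puts the formula on 12 O.
Ca: 0.66284 × 4.49102 = 2.977 atoms per formula unit.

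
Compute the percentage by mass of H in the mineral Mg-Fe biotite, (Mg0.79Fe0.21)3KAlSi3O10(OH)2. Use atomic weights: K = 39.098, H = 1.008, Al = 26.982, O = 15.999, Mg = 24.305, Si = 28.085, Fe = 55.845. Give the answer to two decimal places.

0.46 mass %

M((Mg0.79Fe0.21)3KAlSi3O10(OH)2) = 437.124 g/mol.
H contributes 2 × 1.008 = 2.016 g per mole.
2.016/437.124 = 0.0046 → 0.46%.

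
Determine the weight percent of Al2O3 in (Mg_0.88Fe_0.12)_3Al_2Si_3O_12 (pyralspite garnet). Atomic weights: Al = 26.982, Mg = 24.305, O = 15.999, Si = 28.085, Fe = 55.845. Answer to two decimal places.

Formula mass = 414.476 g/mol.
2 Al → 1.0000 mol Al2O3 per formula unit; M(Al2O3) = 101.961, so Al2O3 mass = 101.961 g.
101.961/414.476 × 100 = 24.60 wt%.

24.60 wt%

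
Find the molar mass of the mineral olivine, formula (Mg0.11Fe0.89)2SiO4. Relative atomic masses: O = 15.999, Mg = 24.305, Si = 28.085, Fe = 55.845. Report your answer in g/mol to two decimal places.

The formula mass is the sum 0.22·24.305 + 1.78·55.845 + 1·28.085 + 4·15.999.

196.83 g/mol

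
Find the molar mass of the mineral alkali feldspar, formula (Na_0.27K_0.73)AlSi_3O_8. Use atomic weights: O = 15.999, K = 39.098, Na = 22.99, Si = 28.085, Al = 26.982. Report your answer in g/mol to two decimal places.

273.98 g/mol

M = 0.27·22.99 + 0.73·39.098 + 1·26.982 + 3·28.085 + 8·15.999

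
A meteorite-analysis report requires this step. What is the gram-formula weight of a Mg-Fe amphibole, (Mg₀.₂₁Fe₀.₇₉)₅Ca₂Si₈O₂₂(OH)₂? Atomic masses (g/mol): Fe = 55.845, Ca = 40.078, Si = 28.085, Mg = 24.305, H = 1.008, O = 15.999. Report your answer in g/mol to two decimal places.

M = 1.05·24.305 + 3.95·55.845 + 2·40.078 + 8·28.085 + 24·15.999 + 2·1.008

936.94 g/mol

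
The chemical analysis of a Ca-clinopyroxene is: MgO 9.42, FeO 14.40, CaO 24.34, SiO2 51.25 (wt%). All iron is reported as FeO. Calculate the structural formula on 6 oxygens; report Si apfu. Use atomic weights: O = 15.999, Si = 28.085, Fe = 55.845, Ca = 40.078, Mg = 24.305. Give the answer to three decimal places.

MgO: 9.42/40.304 = 0.23372 mol → 0.23372 mol Mg, 0.23372 mol O.
FeO: 14.40/71.844 = 0.20043 mol → 0.20043 mol Fe, 0.20043 mol O.
CaO: 24.34/56.077 = 0.43405 mol → 0.43405 mol Ca, 0.43405 mol O.
SiO2: 51.25/60.083 = 0.85299 mol → 0.85299 mol Si, 1.70598 mol O.
Total oxygen = 2.57418 mol. Normalization factor = 6/2.57418 = 2.33084.
Si per 6 O = 0.85299 × 2.33084 = 1.988.

1.988 Si apfu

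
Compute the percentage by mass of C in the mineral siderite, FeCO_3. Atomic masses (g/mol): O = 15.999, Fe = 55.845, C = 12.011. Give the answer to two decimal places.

Molar mass of FeCO_3: 1×55.845 + 1×12.011 + 3×15.999 = 115.853 g/mol.
Mass of C per formula unit: 1 × 12.011 = 12.011 g.
Weight fraction C = 12.011 / 115.853 = 0.1037.

10.37 weight percent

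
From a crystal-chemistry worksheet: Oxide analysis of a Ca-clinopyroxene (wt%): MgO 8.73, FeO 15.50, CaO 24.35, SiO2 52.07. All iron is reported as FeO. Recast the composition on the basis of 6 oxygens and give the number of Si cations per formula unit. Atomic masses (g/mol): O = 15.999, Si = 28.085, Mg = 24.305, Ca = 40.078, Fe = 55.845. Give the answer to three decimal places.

2.000 Si apfu

MgO (M=40.304): mol = 0.21660; Mg = 0.21660, O = 0.21660.
FeO (M=71.844): mol = 0.21575; Fe = 0.21575, O = 0.21575.
CaO (M=56.077): mol = 0.43422; Ca = 0.43422, O = 0.43422.
SiO2 (M=60.083): mol = 0.86663; Si = 0.86663, O = 1.73326.
ΣO = 2.59983; factor = 6/ΣO = 2.30784.
Si apfu = 0.86663 × 2.30784 = 2.000.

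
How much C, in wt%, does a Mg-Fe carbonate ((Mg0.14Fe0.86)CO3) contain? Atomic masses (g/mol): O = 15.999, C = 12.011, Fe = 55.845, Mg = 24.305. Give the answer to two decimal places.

10.78 wt%

Molar mass of (Mg0.14Fe0.86)CO3: 0.14×24.305 + 0.86×55.845 + 1×12.011 + 3×15.999 = 111.437 g/mol.
Mass of C per formula unit: 1 × 12.011 = 12.011 g.
Weight fraction C = 12.011 / 111.437 = 0.1078.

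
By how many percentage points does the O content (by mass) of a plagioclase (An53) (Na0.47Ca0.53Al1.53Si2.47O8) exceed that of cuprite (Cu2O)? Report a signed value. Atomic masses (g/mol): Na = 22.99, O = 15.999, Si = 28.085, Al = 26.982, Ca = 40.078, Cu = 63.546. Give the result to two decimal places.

36.10 percentage points

First mineral: 127.992 g O in 270.691 g formula = 47.28 wt% O.
Second mineral: 15.999 g O in 143.091 g formula = 11.18 wt% O.
47.28% − 11.18% gives a difference of 36.10 percentage points.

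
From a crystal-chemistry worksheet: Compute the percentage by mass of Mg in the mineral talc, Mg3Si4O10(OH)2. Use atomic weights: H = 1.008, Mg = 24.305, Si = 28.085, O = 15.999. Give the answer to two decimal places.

19.23 wt%

Formula mass = 3*24.305 + 4*28.085 + 12*15.999 + 2*1.008 = 379.259 g/mol, of which 72.915 g is Mg.
So Mg makes up 72.915/379.259 = 0.1923 of the mass, i.e. 19.23%.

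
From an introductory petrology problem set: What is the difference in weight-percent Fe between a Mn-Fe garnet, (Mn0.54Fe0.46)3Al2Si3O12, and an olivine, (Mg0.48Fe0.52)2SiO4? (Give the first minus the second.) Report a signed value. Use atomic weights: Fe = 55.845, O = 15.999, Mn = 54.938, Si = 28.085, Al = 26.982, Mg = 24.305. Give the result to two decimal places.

-17.95 percentage points

Fe in (Mn0.54Fe0.46)3Al2Si3O12: molar mass 496.273 g/mol; 1.38×55.845 = 77.066 g → 15.53 wt%.
Fe in (Mg0.48Fe0.52)2SiO4: molar mass 173.493 g/mol; 1.04×55.845 = 58.079 g → 33.48 wt%.
Difference = 15.53 − 33.48 = -17.95 percentage points.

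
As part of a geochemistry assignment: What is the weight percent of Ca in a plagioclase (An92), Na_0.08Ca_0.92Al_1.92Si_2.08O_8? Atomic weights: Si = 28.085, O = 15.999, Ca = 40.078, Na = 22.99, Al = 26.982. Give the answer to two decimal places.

M(Na_0.08Ca_0.92Al_1.92Si_2.08O_8) = 276.925 g/mol.
Ca contributes 0.92 × 40.078 = 36.872 g per mole.
36.872/276.925 = 0.1331 → 13.31%.

13.31 mass %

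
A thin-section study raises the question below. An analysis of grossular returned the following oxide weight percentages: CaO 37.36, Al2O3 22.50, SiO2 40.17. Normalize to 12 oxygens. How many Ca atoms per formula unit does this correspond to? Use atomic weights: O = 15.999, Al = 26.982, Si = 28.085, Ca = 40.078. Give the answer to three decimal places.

CaO: 37.36/56.077 = 0.66623 mol → 0.66623 mol Ca, 0.66623 mol O.
Al2O3: 22.50/101.961 = 0.22067 mol → 0.44134 mol Al, 0.66201 mol O.
SiO2: 40.17/60.083 = 0.66858 mol → 0.66858 mol Si, 1.33716 mol O.
Total oxygen = 2.66540 mol. Normalization factor = 12/2.66540 = 4.50214.
Ca per 12 O = 0.66623 × 4.50214 = 2.999.

2.999 Ca apfu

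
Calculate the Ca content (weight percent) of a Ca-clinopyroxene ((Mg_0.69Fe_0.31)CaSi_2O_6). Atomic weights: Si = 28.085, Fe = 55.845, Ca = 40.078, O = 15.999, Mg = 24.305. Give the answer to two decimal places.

17.71 weight percent

M((Mg_0.69Fe_0.31)CaSi_2O_6) = 226.324 g/mol.
Ca contributes 1 × 40.078 = 40.078 g per mole.
40.078/226.324 = 0.1771 → 17.71%.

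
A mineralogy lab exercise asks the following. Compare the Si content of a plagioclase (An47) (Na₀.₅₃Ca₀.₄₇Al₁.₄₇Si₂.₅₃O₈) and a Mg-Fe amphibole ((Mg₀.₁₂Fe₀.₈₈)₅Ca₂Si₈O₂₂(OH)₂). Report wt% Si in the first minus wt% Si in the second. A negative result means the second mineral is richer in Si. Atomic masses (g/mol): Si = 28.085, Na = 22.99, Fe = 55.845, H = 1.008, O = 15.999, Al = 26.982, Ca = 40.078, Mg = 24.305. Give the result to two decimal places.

2.72 percentage points

M(Na₀.₅₃Ca₀.₄₇Al₁.₄₇Si₂.₅₃O₈) = 269.732 g/mol, so wt% Si = 71.055/269.732 × 100 = 26.34%.
M((Mg₀.₁₂Fe₀.₈₈)₅Ca₂Si₈O₂₂(OH)₂) = 951.129 g/mol, so wt% Si = 224.680/951.129 × 100 = 23.62%.
26.34 − 23.62 = 2.72 pp.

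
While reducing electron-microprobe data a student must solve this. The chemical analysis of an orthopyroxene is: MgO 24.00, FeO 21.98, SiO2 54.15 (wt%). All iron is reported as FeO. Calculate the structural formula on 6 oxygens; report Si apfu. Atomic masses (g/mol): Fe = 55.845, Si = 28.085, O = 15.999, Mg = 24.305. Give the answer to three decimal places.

2.000 Si apfu

MgO (M=40.304): mol = 0.59547; Mg = 0.59547, O = 0.59547.
FeO (M=71.844): mol = 0.30594; Fe = 0.30594, O = 0.30594.
SiO2 (M=60.083): mol = 0.90125; Si = 0.90125, O = 1.80250.
ΣO = 2.70391; factor = 6/ΣO = 2.21901.
Si apfu = 0.90125 × 2.21901 = 2.000.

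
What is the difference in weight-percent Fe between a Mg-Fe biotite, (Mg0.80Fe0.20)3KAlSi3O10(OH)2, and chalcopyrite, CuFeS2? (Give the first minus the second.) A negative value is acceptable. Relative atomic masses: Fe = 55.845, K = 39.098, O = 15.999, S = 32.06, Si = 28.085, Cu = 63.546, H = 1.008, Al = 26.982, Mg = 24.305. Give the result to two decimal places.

First mineral: 33.507 g Fe in 436.178 g formula = 7.68 wt% Fe.
Second mineral: 55.845 g Fe in 183.511 g formula = 30.43 wt% Fe.
7.68% − 30.43% gives a difference of -22.75 percentage points.

-22.75 percentage points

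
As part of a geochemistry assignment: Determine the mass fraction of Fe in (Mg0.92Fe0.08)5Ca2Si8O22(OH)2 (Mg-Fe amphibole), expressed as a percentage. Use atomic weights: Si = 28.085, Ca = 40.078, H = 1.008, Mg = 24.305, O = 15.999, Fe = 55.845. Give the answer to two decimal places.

2.71 wt%

Formula mass = 4.60·24.305 + 0.40·55.845 + 2·40.078 + 8·28.085 + 24·15.999 + 2·1.008 = 824.969 g/mol, of which 22.338 g is Fe.
So Fe makes up 22.338/824.969 = 0.0271 of the mass, i.e. 2.71%.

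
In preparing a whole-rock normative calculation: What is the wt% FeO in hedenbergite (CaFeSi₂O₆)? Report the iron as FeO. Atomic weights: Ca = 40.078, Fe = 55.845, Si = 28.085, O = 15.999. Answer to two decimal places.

28.96 wt%

Molar mass of CaFeSi₂O₆ = 1×40.078 + 1×55.845 + 2×28.085 + 6×15.999 = 248.087 g/mol.
Each formula unit contains 1 Fe, equivalent to 1/1 = 1.0000 mol FeO.
M(FeO) = 1×55.845 + 1×15.999 = 71.844 g/mol.
Mass of FeO per formula unit = 1.0000 × 71.844 = 71.844 g.
FeO wt% = 71.844 / 248.087 × 100 = 28.96%.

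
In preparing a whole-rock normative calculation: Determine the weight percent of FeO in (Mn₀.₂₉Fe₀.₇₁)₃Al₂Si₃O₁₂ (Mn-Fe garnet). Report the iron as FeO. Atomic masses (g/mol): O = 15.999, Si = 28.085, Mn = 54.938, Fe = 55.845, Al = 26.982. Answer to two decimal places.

30.79 wt%

M((Mn₀.₂₉Fe₀.₇₁)₃Al₂Si₃O₁₂) = 496.953 g/mol; M(FeO) = 71.844 g/mol.
Moles FeO per formula unit = 2.13 Fe ÷ 1 = 2.1300.
FeO fraction = (2.1300 × 71.844) / 496.953 = 153.028/496.953 = 0.3079.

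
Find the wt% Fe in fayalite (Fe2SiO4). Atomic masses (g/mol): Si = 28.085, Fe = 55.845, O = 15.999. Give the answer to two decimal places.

Formula mass = 2×55.845 + 1×28.085 + 4×15.999 = 203.771 g/mol, of which 111.690 g is Fe.
So Fe makes up 111.690/203.771 = 0.5481 of the mass, i.e. 54.81%.

54.81 wt%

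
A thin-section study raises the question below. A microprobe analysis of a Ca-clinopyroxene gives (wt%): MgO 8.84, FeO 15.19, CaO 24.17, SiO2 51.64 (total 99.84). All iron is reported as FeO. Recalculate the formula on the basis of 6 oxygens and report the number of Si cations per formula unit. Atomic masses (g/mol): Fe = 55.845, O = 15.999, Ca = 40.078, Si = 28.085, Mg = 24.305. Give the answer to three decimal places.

MgO: 8.84/40.304 = 0.21933 mol → 0.21933 mol Mg, 0.21933 mol O.
FeO: 15.19/71.844 = 0.21143 mol → 0.21143 mol Fe, 0.21143 mol O.
CaO: 24.17/56.077 = 0.43101 mol → 0.43101 mol Ca, 0.43101 mol O.
SiO2: 51.64/60.083 = 0.85948 mol → 0.85948 mol Si, 1.71896 mol O.
Total oxygen = 2.58073 mol. Normalization factor = 6/2.58073 = 2.32492.
Si per 6 O = 0.85948 × 2.32492 = 1.998.

1.998 Si apfu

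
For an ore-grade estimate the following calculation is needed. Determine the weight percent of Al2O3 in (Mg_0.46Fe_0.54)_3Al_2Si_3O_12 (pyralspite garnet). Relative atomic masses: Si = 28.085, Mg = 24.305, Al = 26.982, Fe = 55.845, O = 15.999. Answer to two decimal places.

22.45 wt%

M((Mg_0.46Fe_0.54)_3Al_2Si_3O_12) = 454.217 g/mol; M(Al2O3) = 101.961 g/mol.
Moles Al2O3 per formula unit = 2 Al ÷ 2 = 1.0000.
Al2O3 fraction = (1.0000 × 101.961) / 454.217 = 101.961/454.217 = 0.2245.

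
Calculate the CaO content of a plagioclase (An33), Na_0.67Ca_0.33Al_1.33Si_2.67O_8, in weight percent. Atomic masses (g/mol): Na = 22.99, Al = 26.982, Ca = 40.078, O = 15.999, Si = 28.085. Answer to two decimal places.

6.92 wt%

M(Na_0.67Ca_0.33Al_1.33Si_2.67O_8) = 267.494 g/mol; M(CaO) = 56.077 g/mol.
Moles CaO per formula unit = 0.33 Ca ÷ 1 = 0.3300.
CaO fraction = (0.3300 × 56.077) / 267.494 = 18.505/267.494 = 0.0692.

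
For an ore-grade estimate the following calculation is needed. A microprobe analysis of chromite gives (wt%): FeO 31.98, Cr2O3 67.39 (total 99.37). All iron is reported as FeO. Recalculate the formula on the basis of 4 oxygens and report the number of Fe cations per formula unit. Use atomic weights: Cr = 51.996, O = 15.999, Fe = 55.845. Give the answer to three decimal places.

FeO (M=71.844): mol = 0.44513; Fe = 0.44513, O = 0.44513.
Cr2O3 (M=151.989): mol = 0.44339; Cr = 0.88678, O = 1.33017.
ΣO = 1.77530; factor = 4/ΣO = 2.25314.
Fe apfu = 0.44513 × 2.25314 = 1.003.

1.003 Fe apfu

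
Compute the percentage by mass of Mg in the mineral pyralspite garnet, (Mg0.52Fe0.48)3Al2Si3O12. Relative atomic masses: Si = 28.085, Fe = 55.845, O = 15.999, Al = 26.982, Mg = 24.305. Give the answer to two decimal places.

Molar mass of (Mg0.52Fe0.48)3Al2Si3O12: 1.56*24.305 + 1.44*55.845 + 2*26.982 + 3*28.085 + 12*15.999 = 448.540 g/mol.
Mass of Mg per formula unit: 1.56 × 24.305 = 37.916 g.
Weight fraction Mg = 37.916 / 448.540 = 0.0845.

8.45 wt%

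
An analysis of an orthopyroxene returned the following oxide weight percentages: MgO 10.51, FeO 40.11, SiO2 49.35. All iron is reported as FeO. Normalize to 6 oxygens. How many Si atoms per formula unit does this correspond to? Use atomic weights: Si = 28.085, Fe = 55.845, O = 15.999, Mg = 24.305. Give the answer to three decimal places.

2.002 Si apfu

MgO: 10.51/40.304 = 0.26077 mol → 0.26077 mol Mg, 0.26077 mol O.
FeO: 40.11/71.844 = 0.55829 mol → 0.55829 mol Fe, 0.55829 mol O.
SiO2: 49.35/60.083 = 0.82136 mol → 0.82136 mol Si, 1.64272 mol O.
Total oxygen = 2.46178 mol. Normalization factor = 6/2.46178 = 2.43726.
Si per 6 O = 0.82136 × 2.43726 = 2.002.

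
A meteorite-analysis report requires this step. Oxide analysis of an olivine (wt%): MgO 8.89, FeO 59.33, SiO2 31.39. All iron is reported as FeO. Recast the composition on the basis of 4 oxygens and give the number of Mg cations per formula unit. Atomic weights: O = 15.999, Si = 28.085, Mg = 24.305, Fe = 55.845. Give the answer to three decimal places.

0.422 Mg apfu

MgO (M=40.304): mol = 0.22057; Mg = 0.22057, O = 0.22057.
FeO (M=71.844): mol = 0.82582; Fe = 0.82582, O = 0.82582.
SiO2 (M=60.083): mol = 0.52244; Si = 0.52244, O = 1.04488.
ΣO = 2.09127; factor = 4/ΣO = 1.91271.
Mg apfu = 0.22057 × 1.91271 = 0.422.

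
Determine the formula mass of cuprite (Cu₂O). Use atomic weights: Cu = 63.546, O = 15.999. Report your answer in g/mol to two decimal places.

M = 2*63.546 + 1*15.999

143.09 g/mol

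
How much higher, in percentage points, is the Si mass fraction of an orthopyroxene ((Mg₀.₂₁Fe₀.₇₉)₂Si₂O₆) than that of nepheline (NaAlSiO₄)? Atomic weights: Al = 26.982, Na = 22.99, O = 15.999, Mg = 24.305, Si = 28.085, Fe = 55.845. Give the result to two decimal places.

2.64 percentage points

M((Mg₀.₂₁Fe₀.₇₉)₂Si₂O₆) = 250.607 g/mol, so wt% Si = 56.170/250.607 × 100 = 22.41%.
M(NaAlSiO₄) = 142.053 g/mol, so wt% Si = 28.085/142.053 × 100 = 19.77%.
22.41 − 19.77 = 2.64 pp.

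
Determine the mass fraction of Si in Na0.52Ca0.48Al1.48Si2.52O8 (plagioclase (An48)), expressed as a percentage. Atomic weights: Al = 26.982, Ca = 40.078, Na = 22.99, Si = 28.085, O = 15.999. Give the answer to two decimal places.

M(Na0.52Ca0.48Al1.48Si2.52O8) = 269.892 g/mol.
Si contributes 2.52 × 28.085 = 70.774 g per mole.
70.774/269.892 = 0.2622 → 26.22%.

26.22 weight percent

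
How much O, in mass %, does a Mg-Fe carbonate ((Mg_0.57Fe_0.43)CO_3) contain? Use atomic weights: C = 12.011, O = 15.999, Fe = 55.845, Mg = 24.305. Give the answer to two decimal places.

Molar mass of (Mg_0.57Fe_0.43)CO_3: 0.57·24.305 + 0.43·55.845 + 1·12.011 + 3·15.999 = 97.875 g/mol.
Mass of O per formula unit: 3 × 15.999 = 47.997 g.
Weight fraction O = 47.997 / 97.875 = 0.4904.

49.04 mass %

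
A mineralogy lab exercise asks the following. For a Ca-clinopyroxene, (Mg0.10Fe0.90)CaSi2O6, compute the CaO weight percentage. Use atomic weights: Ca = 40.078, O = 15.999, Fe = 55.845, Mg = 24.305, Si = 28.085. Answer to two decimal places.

22.89 wt%

Molar mass of (Mg0.10Fe0.90)CaSi2O6 = 0.10*24.305 + 0.90*55.845 + 1*40.078 + 2*28.085 + 6*15.999 = 244.933 g/mol.
Each formula unit contains 1 Ca, equivalent to 1/1 = 1.0000 mol CaO.
M(CaO) = 1×40.078 + 1×15.999 = 56.077 g/mol.
Mass of CaO per formula unit = 1.0000 × 56.077 = 56.077 g.
CaO wt% = 56.077 / 244.933 × 100 = 22.89%.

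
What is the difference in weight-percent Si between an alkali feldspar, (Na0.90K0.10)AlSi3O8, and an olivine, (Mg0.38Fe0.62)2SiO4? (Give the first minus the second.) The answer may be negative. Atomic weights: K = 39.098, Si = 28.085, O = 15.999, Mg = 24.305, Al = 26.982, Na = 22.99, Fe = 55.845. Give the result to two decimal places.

First mineral: 84.255 g Si in 263.830 g formula = 31.94 wt% Si.
Second mineral: 28.085 g Si in 179.801 g formula = 15.62 wt% Si.
31.94% − 15.62% gives a difference of 16.32 percentage points.

16.32 percentage points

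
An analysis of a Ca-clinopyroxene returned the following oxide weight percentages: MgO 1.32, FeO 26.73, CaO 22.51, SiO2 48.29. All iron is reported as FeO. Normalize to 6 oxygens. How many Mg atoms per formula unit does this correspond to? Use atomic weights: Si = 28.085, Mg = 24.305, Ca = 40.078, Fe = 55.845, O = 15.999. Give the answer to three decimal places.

MgO: 1.32/40.304 = 0.03275 mol → 0.03275 mol Mg, 0.03275 mol O.
FeO: 26.73/71.844 = 0.37206 mol → 0.37206 mol Fe, 0.37206 mol O.
CaO: 22.51/56.077 = 0.40141 mol → 0.40141 mol Ca, 0.40141 mol O.
SiO2: 48.29/60.083 = 0.80372 mol → 0.80372 mol Si, 1.60744 mol O.
Total oxygen = 2.41366 mol. Normalization factor = 6/2.41366 = 2.48585.
Mg per 6 O = 0.03275 × 2.48585 = 0.081.

0.081 Mg apfu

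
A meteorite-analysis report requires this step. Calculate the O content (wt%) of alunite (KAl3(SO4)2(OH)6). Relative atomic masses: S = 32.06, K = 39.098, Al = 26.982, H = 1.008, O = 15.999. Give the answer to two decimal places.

54.08 wt%

M(KAl3(SO4)2(OH)6) = 414.198 g/mol.
O contributes 14 × 15.999 = 223.986 g per mole.
223.986/414.198 = 0.5408 → 54.08%.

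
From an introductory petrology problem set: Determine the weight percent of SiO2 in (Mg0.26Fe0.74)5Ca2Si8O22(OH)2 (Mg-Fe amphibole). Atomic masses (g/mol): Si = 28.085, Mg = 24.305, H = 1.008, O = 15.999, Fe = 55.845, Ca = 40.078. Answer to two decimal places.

M((Mg0.26Fe0.74)5Ca2Si8O22(OH)2) = 929.051 g/mol; M(SiO2) = 60.083 g/mol.
Moles SiO2 per formula unit = 8 Si ÷ 1 = 8.0000.
SiO2 fraction = (8.0000 × 60.083) / 929.051 = 480.664/929.051 = 0.5174.

51.74 wt%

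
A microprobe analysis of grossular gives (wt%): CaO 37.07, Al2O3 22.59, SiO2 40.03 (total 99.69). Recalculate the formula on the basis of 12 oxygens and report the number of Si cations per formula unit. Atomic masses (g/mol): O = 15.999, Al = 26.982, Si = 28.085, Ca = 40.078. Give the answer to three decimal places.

3.008 Si apfu

CaO: 37.07/56.077 = 0.66106 mol → 0.66106 mol Ca, 0.66106 mol O.
Al2O3: 22.59/101.961 = 0.22156 mol → 0.44312 mol Al, 0.66468 mol O.
SiO2: 40.03/60.083 = 0.66625 mol → 0.66625 mol Si, 1.33250 mol O.
Total oxygen = 2.65824 mol. Normalization factor = 12/2.65824 = 4.51427.
Si per 12 O = 0.66625 × 4.51427 = 3.008.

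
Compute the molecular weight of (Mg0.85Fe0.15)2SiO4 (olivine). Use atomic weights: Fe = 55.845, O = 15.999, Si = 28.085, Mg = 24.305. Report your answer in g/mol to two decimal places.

150.15 g/mol

The formula mass is the sum 1.70(24.305) + 0.30(55.845) + 1(28.085) + 4(15.999).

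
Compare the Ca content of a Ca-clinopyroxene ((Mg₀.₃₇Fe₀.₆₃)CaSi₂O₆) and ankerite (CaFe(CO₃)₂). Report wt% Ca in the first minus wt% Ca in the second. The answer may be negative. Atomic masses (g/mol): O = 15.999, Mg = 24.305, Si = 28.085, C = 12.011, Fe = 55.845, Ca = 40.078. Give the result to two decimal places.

M((Mg₀.₃₇Fe₀.₆₃)CaSi₂O₆) = 236.417 g/mol, so wt% Ca = 40.078/236.417 × 100 = 16.95%.
M(CaFe(CO₃)₂) = 215.939 g/mol, so wt% Ca = 40.078/215.939 × 100 = 18.56%.
16.95 − 18.56 = -1.61 pp.

-1.61 percentage points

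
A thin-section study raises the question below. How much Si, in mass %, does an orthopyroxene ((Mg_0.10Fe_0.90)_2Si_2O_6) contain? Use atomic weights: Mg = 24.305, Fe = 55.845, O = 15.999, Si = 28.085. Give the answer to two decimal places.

21.81 mass %

M((Mg_0.10Fe_0.90)_2Si_2O_6) = 257.546 g/mol.
Si contributes 2 × 28.085 = 56.170 g per mole.
56.170/257.546 = 0.2181 → 21.81%.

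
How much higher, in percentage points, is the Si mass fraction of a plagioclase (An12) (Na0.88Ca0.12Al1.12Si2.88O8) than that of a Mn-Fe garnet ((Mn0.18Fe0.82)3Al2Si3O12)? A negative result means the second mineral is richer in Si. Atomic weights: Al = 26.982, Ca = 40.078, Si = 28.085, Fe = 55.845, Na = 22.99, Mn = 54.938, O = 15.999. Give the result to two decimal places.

13.68 percentage points

Si in Na0.88Ca0.12Al1.12Si2.88O8: molar mass 264.137 g/mol; 2.88×28.085 = 80.885 g → 30.62 wt%.
Si in (Mn0.18Fe0.82)3Al2Si3O12: molar mass 497.252 g/mol; 3×28.085 = 84.255 g → 16.94 wt%.
Difference = 30.62 − 16.94 = 13.68 percentage points.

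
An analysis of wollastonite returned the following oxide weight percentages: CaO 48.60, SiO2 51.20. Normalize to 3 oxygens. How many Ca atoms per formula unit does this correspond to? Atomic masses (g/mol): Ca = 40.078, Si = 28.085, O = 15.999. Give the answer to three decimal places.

CaO (M=56.077): mol = 0.86667; Ca = 0.86667, O = 0.86667.
SiO2 (M=60.083): mol = 0.85215; Si = 0.85215, O = 1.70430.
ΣO = 2.57097; factor = 3/ΣO = 1.16687.
Ca apfu = 0.86667 × 1.16687 = 1.011.

1.011 Ca apfu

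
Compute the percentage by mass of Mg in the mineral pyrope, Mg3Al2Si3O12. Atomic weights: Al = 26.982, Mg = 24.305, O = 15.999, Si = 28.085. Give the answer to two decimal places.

18.09 wt%

M(Mg3Al2Si3O12) = 403.122 g/mol.
Mg contributes 3 × 24.305 = 72.915 g per mole.
72.915/403.122 = 0.1809 → 18.09%.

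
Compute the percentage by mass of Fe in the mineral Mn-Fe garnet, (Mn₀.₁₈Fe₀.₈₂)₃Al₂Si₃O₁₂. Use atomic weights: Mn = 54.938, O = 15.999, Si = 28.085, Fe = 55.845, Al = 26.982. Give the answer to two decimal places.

Formula mass = 0.54×54.938 + 2.46×55.845 + 2×26.982 + 3×28.085 + 12×15.999 = 497.252 g/mol, of which 137.379 g is Fe.
So Fe makes up 137.379/497.252 = 0.2763 of the mass, i.e. 27.63%.

27.63 wt%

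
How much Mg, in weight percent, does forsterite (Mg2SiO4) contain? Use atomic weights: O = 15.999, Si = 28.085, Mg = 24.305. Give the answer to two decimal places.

M(Mg2SiO4) = 140.691 g/mol.
Mg contributes 2 × 24.305 = 48.610 g per mole.
48.610/140.691 = 0.3455 → 34.55%.

34.55 weight percent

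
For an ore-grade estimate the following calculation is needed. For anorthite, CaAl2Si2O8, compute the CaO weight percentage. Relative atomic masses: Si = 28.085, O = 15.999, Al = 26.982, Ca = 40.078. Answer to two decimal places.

20.16 wt%

Formula mass = 278.204 g/mol.
1 Ca → 1.0000 mol CaO per formula unit; M(CaO) = 56.077, so CaO mass = 56.077 g.
56.077/278.204 × 100 = 20.16 wt%.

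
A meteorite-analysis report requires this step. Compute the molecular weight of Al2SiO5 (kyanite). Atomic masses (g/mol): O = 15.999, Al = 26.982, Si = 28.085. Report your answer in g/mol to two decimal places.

162.04 g/mol

The formula mass is the sum 2*26.982 + 1*28.085 + 5*15.999.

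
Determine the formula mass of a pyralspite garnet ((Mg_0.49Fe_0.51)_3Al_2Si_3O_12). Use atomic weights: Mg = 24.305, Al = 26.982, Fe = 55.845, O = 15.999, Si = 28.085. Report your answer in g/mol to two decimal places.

451.38 g/mol

The formula mass is the sum 1.47×24.305 + 1.53×55.845 + 2×26.982 + 3×28.085 + 12×15.999.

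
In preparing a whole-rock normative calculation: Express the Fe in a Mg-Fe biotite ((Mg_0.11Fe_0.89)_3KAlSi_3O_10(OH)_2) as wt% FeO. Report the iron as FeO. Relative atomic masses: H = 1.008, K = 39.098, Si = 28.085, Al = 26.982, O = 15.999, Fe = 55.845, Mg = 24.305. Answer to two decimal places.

Formula mass = 501.466 g/mol.
2.67 Fe → 2.6700 mol FeO per formula unit; M(FeO) = 71.844, so FeO mass = 191.823 g.
191.823/501.466 × 100 = 38.25 wt%.

38.25 wt%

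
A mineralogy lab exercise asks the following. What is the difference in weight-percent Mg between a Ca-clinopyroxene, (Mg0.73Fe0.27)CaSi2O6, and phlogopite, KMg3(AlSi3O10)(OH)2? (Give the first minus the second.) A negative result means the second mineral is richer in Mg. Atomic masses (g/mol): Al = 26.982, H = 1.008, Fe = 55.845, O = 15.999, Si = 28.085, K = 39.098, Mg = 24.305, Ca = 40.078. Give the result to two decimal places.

-9.59 percentage points

M((Mg0.73Fe0.27)CaSi2O6) = 225.063 g/mol, so wt% Mg = 17.743/225.063 × 100 = 7.88%.
M(KMg3(AlSi3O10)(OH)2) = 417.254 g/mol, so wt% Mg = 72.915/417.254 × 100 = 17.47%.
7.88 − 17.47 = -9.59 pp.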